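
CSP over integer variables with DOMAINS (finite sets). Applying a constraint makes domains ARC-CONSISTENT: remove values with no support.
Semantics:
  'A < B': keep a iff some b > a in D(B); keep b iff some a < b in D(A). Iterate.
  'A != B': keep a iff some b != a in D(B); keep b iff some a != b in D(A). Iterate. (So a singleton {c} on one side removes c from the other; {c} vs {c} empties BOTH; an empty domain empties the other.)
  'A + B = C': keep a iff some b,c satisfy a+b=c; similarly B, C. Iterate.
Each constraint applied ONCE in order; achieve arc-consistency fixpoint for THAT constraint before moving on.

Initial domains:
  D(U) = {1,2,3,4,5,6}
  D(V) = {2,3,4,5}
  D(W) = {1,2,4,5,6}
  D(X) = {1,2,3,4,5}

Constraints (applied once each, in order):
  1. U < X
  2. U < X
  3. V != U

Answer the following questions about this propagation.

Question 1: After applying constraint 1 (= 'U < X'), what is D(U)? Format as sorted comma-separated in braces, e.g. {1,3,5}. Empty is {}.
Constraint 1 (U < X) on D(U)={1,2,3,4,5,6} D(X)={1,2,3,4,5}: U {1,2,3,4,5,6}->{1,2,3,4}; X {1,2,3,4,5}->{2,3,4,5}
So after constraint 1: D(U) = {1,2,3,4}

Answer: {1,2,3,4}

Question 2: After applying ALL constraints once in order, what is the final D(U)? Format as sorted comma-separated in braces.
Constraint 1 (U < X) on D(U)={1,2,3,4,5,6} D(X)={1,2,3,4,5}: U {1,2,3,4,5,6}->{1,2,3,4}; X {1,2,3,4,5}->{2,3,4,5}
Constraint 2 (U < X) on D(U)={1,2,3,4} D(X)={2,3,4,5}: no change
Constraint 3 (V != U) on D(V)={2,3,4,5} D(U)={1,2,3,4}: no change
So after all 3 constraints: D(U) = {1,2,3,4}

Answer: {1,2,3,4}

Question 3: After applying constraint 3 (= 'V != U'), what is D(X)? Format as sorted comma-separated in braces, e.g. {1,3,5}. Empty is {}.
Answer: {2,3,4,5}

Derivation:
Constraint 1 (U < X) on D(U)={1,2,3,4,5,6} D(X)={1,2,3,4,5}: U {1,2,3,4,5,6}->{1,2,3,4}; X {1,2,3,4,5}->{2,3,4,5}
Constraint 2 (U < X) on D(U)={1,2,3,4} D(X)={2,3,4,5}: no change
Constraint 3 (V != U) on D(V)={2,3,4,5} D(U)={1,2,3,4}: no change
So after constraint 3: D(X) = {2,3,4,5}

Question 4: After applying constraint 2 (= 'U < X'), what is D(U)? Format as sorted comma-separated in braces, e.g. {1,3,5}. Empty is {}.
Answer: {1,2,3,4}

Derivation:
Constraint 1 (U < X) on D(U)={1,2,3,4,5,6} D(X)={1,2,3,4,5}: U {1,2,3,4,5,6}->{1,2,3,4}; X {1,2,3,4,5}->{2,3,4,5}
Constraint 2 (U < X) on D(U)={1,2,3,4} D(X)={2,3,4,5}: no change
So after constraint 2: D(U) = {1,2,3,4}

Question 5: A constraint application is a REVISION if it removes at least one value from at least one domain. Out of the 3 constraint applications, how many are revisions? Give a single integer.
Constraint 1 (U < X) on D(U)={1,2,3,4,5,6} D(X)={1,2,3,4,5}: U {1,2,3,4,5,6}->{1,2,3,4}; X {1,2,3,4,5}->{2,3,4,5} => REVISION
Constraint 2 (U < X) on D(U)={1,2,3,4} D(X)={2,3,4,5}: no change => not a revision
Constraint 3 (V != U) on D(V)={2,3,4,5} D(U)={1,2,3,4}: no change => not a revision
Total revisions = 1

Answer: 1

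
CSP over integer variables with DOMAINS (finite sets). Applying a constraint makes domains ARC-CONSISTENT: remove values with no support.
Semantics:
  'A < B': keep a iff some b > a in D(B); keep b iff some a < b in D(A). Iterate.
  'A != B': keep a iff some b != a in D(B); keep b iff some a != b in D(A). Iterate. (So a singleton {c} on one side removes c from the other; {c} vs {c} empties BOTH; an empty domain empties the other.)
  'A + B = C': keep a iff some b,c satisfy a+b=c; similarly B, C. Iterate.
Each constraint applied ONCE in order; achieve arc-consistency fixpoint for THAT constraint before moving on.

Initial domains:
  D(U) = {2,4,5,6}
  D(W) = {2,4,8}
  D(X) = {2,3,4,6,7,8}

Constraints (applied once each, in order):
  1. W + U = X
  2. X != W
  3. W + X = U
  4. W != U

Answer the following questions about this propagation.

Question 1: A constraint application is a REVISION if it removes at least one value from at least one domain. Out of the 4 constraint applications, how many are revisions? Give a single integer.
Answer: 2

Derivation:
Constraint 1 (W + U = X) on D(W)={2,4,8} D(U)={2,4,5,6} D(X)={2,3,4,6,7,8}: W {2,4,8}->{2,4}; X {2,3,4,6,7,8}->{4,6,7,8} => REVISION
Constraint 2 (X != W) on D(X)={4,6,7,8} D(W)={2,4}: no change => not a revision
Constraint 3 (W + X = U) on D(W)={2,4} D(X)={4,6,7,8} D(U)={2,4,5,6}: W {2,4}->{2}; X {4,6,7,8}->{4}; U {2,4,5,6}->{6} => REVISION
Constraint 4 (W != U) on D(W)={2} D(U)={6}: no change => not a revision
Total revisions = 2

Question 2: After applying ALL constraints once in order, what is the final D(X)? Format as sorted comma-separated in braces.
Answer: {4}

Derivation:
Constraint 1 (W + U = X) on D(W)={2,4,8} D(U)={2,4,5,6} D(X)={2,3,4,6,7,8}: W {2,4,8}->{2,4}; X {2,3,4,6,7,8}->{4,6,7,8}
Constraint 2 (X != W) on D(X)={4,6,7,8} D(W)={2,4}: no change
Constraint 3 (W + X = U) on D(W)={2,4} D(X)={4,6,7,8} D(U)={2,4,5,6}: W {2,4}->{2}; X {4,6,7,8}->{4}; U {2,4,5,6}->{6}
Constraint 4 (W != U) on D(W)={2} D(U)={6}: no change
So after all 4 constraints: D(X) = {4}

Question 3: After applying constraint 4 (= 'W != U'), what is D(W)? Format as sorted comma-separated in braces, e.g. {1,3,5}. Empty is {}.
Answer: {2}

Derivation:
Constraint 1 (W + U = X) on D(W)={2,4,8} D(U)={2,4,5,6} D(X)={2,3,4,6,7,8}: W {2,4,8}->{2,4}; X {2,3,4,6,7,8}->{4,6,7,8}
Constraint 2 (X != W) on D(X)={4,6,7,8} D(W)={2,4}: no change
Constraint 3 (W + X = U) on D(W)={2,4} D(X)={4,6,7,8} D(U)={2,4,5,6}: W {2,4}->{2}; X {4,6,7,8}->{4}; U {2,4,5,6}->{6}
Constraint 4 (W != U) on D(W)={2} D(U)={6}: no change
So after constraint 4: D(W) = {2}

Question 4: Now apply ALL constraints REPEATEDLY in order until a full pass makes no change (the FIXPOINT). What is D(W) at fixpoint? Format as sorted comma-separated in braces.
pass 0 (initial): D(W)={2,4,8}
pass 1: U {2,4,5,6}->{6}; W {2,4,8}->{2}; X {2,3,4,6,7,8}->{4}
pass 2: U {6}->{}; W {2}->{}; X {4}->{}
pass 3: no change
Fixpoint after 3 passes: D(W) = {}

Answer: {}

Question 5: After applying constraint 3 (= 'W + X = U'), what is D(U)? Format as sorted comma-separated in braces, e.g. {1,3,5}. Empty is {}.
Answer: {6}

Derivation:
Constraint 1 (W + U = X) on D(W)={2,4,8} D(U)={2,4,5,6} D(X)={2,3,4,6,7,8}: W {2,4,8}->{2,4}; X {2,3,4,6,7,8}->{4,6,7,8}
Constraint 2 (X != W) on D(X)={4,6,7,8} D(W)={2,4}: no change
Constraint 3 (W + X = U) on D(W)={2,4} D(X)={4,6,7,8} D(U)={2,4,5,6}: W {2,4}->{2}; X {4,6,7,8}->{4}; U {2,4,5,6}->{6}
So after constraint 3: D(U) = {6}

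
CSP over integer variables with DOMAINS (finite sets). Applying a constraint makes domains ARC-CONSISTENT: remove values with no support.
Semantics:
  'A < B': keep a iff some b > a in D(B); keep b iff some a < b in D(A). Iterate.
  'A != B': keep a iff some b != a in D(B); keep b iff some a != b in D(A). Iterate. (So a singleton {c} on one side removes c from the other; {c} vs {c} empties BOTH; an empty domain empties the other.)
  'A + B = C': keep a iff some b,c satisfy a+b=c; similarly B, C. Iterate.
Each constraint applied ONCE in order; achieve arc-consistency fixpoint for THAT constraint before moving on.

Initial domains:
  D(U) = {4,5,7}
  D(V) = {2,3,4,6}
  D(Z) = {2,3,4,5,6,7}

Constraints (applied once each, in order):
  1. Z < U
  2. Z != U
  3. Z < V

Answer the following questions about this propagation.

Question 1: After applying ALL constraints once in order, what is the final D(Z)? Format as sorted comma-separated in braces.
Constraint 1 (Z < U) on D(Z)={2,3,4,5,6,7} D(U)={4,5,7}: Z {2,3,4,5,6,7}->{2,3,4,5,6}
Constraint 2 (Z != U) on D(Z)={2,3,4,5,6} D(U)={4,5,7}: no change
Constraint 3 (Z < V) on D(Z)={2,3,4,5,6} D(V)={2,3,4,6}: Z {2,3,4,5,6}->{2,3,4,5}; V {2,3,4,6}->{3,4,6}
So after all 3 constraints: D(Z) = {2,3,4,5}

Answer: {2,3,4,5}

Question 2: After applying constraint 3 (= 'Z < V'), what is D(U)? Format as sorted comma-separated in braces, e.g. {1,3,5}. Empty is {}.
Answer: {4,5,7}

Derivation:
Constraint 1 (Z < U) on D(Z)={2,3,4,5,6,7} D(U)={4,5,7}: Z {2,3,4,5,6,7}->{2,3,4,5,6}
Constraint 2 (Z != U) on D(Z)={2,3,4,5,6} D(U)={4,5,7}: no change
Constraint 3 (Z < V) on D(Z)={2,3,4,5,6} D(V)={2,3,4,6}: Z {2,3,4,5,6}->{2,3,4,5}; V {2,3,4,6}->{3,4,6}
So after constraint 3: D(U) = {4,5,7}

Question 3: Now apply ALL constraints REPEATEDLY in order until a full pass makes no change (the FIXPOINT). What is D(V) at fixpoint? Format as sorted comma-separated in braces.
pass 0 (initial): D(V)={2,3,4,6}
pass 1: V {2,3,4,6}->{3,4,6}; Z {2,3,4,5,6,7}->{2,3,4,5}
pass 2: no change
Fixpoint after 2 passes: D(V) = {3,4,6}

Answer: {3,4,6}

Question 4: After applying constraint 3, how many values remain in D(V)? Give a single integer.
Constraint 1 (Z < U) on D(Z)={2,3,4,5,6,7} D(U)={4,5,7}: Z {2,3,4,5,6,7}->{2,3,4,5,6}
Constraint 2 (Z != U) on D(Z)={2,3,4,5,6} D(U)={4,5,7}: no change
Constraint 3 (Z < V) on D(Z)={2,3,4,5,6} D(V)={2,3,4,6}: Z {2,3,4,5,6}->{2,3,4,5}; V {2,3,4,6}->{3,4,6}
So after constraint 3: D(V)={3,4,6}, size = 3

Answer: 3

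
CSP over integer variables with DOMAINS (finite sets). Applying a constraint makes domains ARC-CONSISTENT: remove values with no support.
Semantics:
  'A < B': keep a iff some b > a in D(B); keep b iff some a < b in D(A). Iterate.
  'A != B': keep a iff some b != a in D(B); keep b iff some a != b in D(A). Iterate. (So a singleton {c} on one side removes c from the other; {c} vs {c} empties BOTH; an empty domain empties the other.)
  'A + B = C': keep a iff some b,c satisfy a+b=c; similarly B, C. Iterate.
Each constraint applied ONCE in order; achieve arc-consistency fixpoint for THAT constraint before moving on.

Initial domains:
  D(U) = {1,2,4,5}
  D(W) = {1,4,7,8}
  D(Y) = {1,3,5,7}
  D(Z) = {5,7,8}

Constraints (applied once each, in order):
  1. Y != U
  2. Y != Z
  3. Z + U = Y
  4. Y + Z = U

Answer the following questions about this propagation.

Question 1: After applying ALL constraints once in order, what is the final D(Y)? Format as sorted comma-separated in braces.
Answer: {}

Derivation:
Constraint 1 (Y != U) on D(Y)={1,3,5,7} D(U)={1,2,4,5}: no change
Constraint 2 (Y != Z) on D(Y)={1,3,5,7} D(Z)={5,7,8}: no change
Constraint 3 (Z + U = Y) on D(Z)={5,7,8} D(U)={1,2,4,5} D(Y)={1,3,5,7}: Z {5,7,8}->{5}; U {1,2,4,5}->{2}; Y {1,3,5,7}->{7}
Constraint 4 (Y + Z = U) on D(Y)={7} D(Z)={5} D(U)={2}: Y {7}->{}; Z {5}->{}; U {2}->{}
So after all 4 constraints: D(Y) = {}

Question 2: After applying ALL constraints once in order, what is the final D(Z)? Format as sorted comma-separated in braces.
Answer: {}

Derivation:
Constraint 1 (Y != U) on D(Y)={1,3,5,7} D(U)={1,2,4,5}: no change
Constraint 2 (Y != Z) on D(Y)={1,3,5,7} D(Z)={5,7,8}: no change
Constraint 3 (Z + U = Y) on D(Z)={5,7,8} D(U)={1,2,4,5} D(Y)={1,3,5,7}: Z {5,7,8}->{5}; U {1,2,4,5}->{2}; Y {1,3,5,7}->{7}
Constraint 4 (Y + Z = U) on D(Y)={7} D(Z)={5} D(U)={2}: Y {7}->{}; Z {5}->{}; U {2}->{}
So after all 4 constraints: D(Z) = {}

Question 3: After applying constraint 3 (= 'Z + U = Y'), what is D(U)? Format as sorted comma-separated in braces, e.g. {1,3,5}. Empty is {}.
Answer: {2}

Derivation:
Constraint 1 (Y != U) on D(Y)={1,3,5,7} D(U)={1,2,4,5}: no change
Constraint 2 (Y != Z) on D(Y)={1,3,5,7} D(Z)={5,7,8}: no change
Constraint 3 (Z + U = Y) on D(Z)={5,7,8} D(U)={1,2,4,5} D(Y)={1,3,5,7}: Z {5,7,8}->{5}; U {1,2,4,5}->{2}; Y {1,3,5,7}->{7}
So after constraint 3: D(U) = {2}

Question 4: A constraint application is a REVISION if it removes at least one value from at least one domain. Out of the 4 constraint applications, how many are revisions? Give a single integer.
Answer: 2

Derivation:
Constraint 1 (Y != U) on D(Y)={1,3,5,7} D(U)={1,2,4,5}: no change => not a revision
Constraint 2 (Y != Z) on D(Y)={1,3,5,7} D(Z)={5,7,8}: no change => not a revision
Constraint 3 (Z + U = Y) on D(Z)={5,7,8} D(U)={1,2,4,5} D(Y)={1,3,5,7}: Z {5,7,8}->{5}; U {1,2,4,5}->{2}; Y {1,3,5,7}->{7} => REVISION
Constraint 4 (Y + Z = U) on D(Y)={7} D(Z)={5} D(U)={2}: Y {7}->{}; Z {5}->{}; U {2}->{} => REVISION
Total revisions = 2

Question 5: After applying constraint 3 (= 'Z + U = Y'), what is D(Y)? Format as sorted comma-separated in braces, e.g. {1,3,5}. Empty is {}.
Constraint 1 (Y != U) on D(Y)={1,3,5,7} D(U)={1,2,4,5}: no change
Constraint 2 (Y != Z) on D(Y)={1,3,5,7} D(Z)={5,7,8}: no change
Constraint 3 (Z + U = Y) on D(Z)={5,7,8} D(U)={1,2,4,5} D(Y)={1,3,5,7}: Z {5,7,8}->{5}; U {1,2,4,5}->{2}; Y {1,3,5,7}->{7}
So after constraint 3: D(Y) = {7}

Answer: {7}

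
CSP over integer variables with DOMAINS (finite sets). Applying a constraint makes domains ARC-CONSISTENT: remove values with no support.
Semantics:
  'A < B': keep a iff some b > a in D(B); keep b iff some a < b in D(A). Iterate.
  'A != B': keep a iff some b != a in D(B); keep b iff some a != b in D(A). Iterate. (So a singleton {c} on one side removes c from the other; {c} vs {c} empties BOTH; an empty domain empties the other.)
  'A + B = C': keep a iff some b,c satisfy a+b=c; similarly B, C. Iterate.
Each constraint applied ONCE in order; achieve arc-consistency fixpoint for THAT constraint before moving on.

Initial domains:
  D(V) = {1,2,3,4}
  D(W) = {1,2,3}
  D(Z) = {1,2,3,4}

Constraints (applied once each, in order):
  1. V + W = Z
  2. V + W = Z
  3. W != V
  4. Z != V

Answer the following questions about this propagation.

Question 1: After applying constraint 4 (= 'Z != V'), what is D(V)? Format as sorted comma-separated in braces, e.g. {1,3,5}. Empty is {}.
Answer: {1,2,3}

Derivation:
Constraint 1 (V + W = Z) on D(V)={1,2,3,4} D(W)={1,2,3} D(Z)={1,2,3,4}: V {1,2,3,4}->{1,2,3}; Z {1,2,3,4}->{2,3,4}
Constraint 2 (V + W = Z) on D(V)={1,2,3} D(W)={1,2,3} D(Z)={2,3,4}: no change
Constraint 3 (W != V) on D(W)={1,2,3} D(V)={1,2,3}: no change
Constraint 4 (Z != V) on D(Z)={2,3,4} D(V)={1,2,3}: no change
So after constraint 4: D(V) = {1,2,3}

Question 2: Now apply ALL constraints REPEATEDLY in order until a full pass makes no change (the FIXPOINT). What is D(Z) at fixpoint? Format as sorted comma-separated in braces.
pass 0 (initial): D(Z)={1,2,3,4}
pass 1: V {1,2,3,4}->{1,2,3}; Z {1,2,3,4}->{2,3,4}
pass 2: no change
Fixpoint after 2 passes: D(Z) = {2,3,4}

Answer: {2,3,4}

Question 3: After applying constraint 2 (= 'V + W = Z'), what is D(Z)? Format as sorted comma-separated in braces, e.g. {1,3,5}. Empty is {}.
Answer: {2,3,4}

Derivation:
Constraint 1 (V + W = Z) on D(V)={1,2,3,4} D(W)={1,2,3} D(Z)={1,2,3,4}: V {1,2,3,4}->{1,2,3}; Z {1,2,3,4}->{2,3,4}
Constraint 2 (V + W = Z) on D(V)={1,2,3} D(W)={1,2,3} D(Z)={2,3,4}: no change
So after constraint 2: D(Z) = {2,3,4}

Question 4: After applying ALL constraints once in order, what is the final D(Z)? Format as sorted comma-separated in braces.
Constraint 1 (V + W = Z) on D(V)={1,2,3,4} D(W)={1,2,3} D(Z)={1,2,3,4}: V {1,2,3,4}->{1,2,3}; Z {1,2,3,4}->{2,3,4}
Constraint 2 (V + W = Z) on D(V)={1,2,3} D(W)={1,2,3} D(Z)={2,3,4}: no change
Constraint 3 (W != V) on D(W)={1,2,3} D(V)={1,2,3}: no change
Constraint 4 (Z != V) on D(Z)={2,3,4} D(V)={1,2,3}: no change
So after all 4 constraints: D(Z) = {2,3,4}

Answer: {2,3,4}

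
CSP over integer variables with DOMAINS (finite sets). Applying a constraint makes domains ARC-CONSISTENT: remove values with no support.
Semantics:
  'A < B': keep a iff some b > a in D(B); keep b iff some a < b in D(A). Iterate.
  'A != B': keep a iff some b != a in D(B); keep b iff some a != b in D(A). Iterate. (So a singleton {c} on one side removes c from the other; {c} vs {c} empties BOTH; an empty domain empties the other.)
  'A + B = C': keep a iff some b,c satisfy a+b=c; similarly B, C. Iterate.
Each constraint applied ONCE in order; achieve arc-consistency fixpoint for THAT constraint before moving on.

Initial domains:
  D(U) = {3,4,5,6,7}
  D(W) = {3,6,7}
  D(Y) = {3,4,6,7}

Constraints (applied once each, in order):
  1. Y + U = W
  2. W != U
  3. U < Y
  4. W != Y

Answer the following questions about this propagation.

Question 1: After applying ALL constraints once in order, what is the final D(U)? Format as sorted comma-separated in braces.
Answer: {3}

Derivation:
Constraint 1 (Y + U = W) on D(Y)={3,4,6,7} D(U)={3,4,5,6,7} D(W)={3,6,7}: Y {3,4,6,7}->{3,4}; U {3,4,5,6,7}->{3,4}; W {3,6,7}->{6,7}
Constraint 2 (W != U) on D(W)={6,7} D(U)={3,4}: no change
Constraint 3 (U < Y) on D(U)={3,4} D(Y)={3,4}: U {3,4}->{3}; Y {3,4}->{4}
Constraint 4 (W != Y) on D(W)={6,7} D(Y)={4}: no change
So after all 4 constraints: D(U) = {3}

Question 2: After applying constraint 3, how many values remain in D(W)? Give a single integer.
Answer: 2

Derivation:
Constraint 1 (Y + U = W) on D(Y)={3,4,6,7} D(U)={3,4,5,6,7} D(W)={3,6,7}: Y {3,4,6,7}->{3,4}; U {3,4,5,6,7}->{3,4}; W {3,6,7}->{6,7}
Constraint 2 (W != U) on D(W)={6,7} D(U)={3,4}: no change
Constraint 3 (U < Y) on D(U)={3,4} D(Y)={3,4}: U {3,4}->{3}; Y {3,4}->{4}
So after constraint 3: D(W)={6,7}, size = 2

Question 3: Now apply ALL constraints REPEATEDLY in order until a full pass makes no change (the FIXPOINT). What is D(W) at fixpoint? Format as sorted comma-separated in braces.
pass 0 (initial): D(W)={3,6,7}
pass 1: U {3,4,5,6,7}->{3}; W {3,6,7}->{6,7}; Y {3,4,6,7}->{4}
pass 2: W {6,7}->{7}
pass 3: no change
Fixpoint after 3 passes: D(W) = {7}

Answer: {7}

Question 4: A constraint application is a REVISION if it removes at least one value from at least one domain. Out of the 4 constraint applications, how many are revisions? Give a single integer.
Answer: 2

Derivation:
Constraint 1 (Y + U = W) on D(Y)={3,4,6,7} D(U)={3,4,5,6,7} D(W)={3,6,7}: Y {3,4,6,7}->{3,4}; U {3,4,5,6,7}->{3,4}; W {3,6,7}->{6,7} => REVISION
Constraint 2 (W != U) on D(W)={6,7} D(U)={3,4}: no change => not a revision
Constraint 3 (U < Y) on D(U)={3,4} D(Y)={3,4}: U {3,4}->{3}; Y {3,4}->{4} => REVISION
Constraint 4 (W != Y) on D(W)={6,7} D(Y)={4}: no change => not a revision
Total revisions = 2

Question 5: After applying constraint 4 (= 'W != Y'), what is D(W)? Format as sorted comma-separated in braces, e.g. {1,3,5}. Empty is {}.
Constraint 1 (Y + U = W) on D(Y)={3,4,6,7} D(U)={3,4,5,6,7} D(W)={3,6,7}: Y {3,4,6,7}->{3,4}; U {3,4,5,6,7}->{3,4}; W {3,6,7}->{6,7}
Constraint 2 (W != U) on D(W)={6,7} D(U)={3,4}: no change
Constraint 3 (U < Y) on D(U)={3,4} D(Y)={3,4}: U {3,4}->{3}; Y {3,4}->{4}
Constraint 4 (W != Y) on D(W)={6,7} D(Y)={4}: no change
So after constraint 4: D(W) = {6,7}

Answer: {6,7}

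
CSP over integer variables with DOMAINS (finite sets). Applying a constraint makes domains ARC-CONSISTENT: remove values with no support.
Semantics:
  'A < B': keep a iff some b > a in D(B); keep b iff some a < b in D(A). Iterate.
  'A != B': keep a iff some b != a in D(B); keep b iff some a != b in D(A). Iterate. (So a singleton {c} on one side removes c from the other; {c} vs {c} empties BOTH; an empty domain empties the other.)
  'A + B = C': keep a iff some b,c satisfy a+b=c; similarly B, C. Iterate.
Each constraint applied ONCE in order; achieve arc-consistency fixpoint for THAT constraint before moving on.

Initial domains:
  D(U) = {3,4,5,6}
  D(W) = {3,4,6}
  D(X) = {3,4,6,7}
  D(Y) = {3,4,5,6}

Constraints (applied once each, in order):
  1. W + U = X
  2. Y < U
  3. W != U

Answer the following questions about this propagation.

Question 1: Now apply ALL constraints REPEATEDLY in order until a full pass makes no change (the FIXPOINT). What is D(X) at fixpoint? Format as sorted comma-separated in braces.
pass 0 (initial): D(X)={3,4,6,7}
pass 1: U {3,4,5,6}->{4}; W {3,4,6}->{3}; X {3,4,6,7}->{6,7}; Y {3,4,5,6}->{3}
pass 2: X {6,7}->{7}
pass 3: no change
Fixpoint after 3 passes: D(X) = {7}

Answer: {7}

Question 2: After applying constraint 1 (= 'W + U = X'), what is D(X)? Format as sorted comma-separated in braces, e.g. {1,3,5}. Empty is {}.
Constraint 1 (W + U = X) on D(W)={3,4,6} D(U)={3,4,5,6} D(X)={3,4,6,7}: W {3,4,6}->{3,4}; U {3,4,5,6}->{3,4}; X {3,4,6,7}->{6,7}
So after constraint 1: D(X) = {6,7}

Answer: {6,7}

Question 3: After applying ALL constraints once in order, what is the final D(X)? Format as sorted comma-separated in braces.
Answer: {6,7}

Derivation:
Constraint 1 (W + U = X) on D(W)={3,4,6} D(U)={3,4,5,6} D(X)={3,4,6,7}: W {3,4,6}->{3,4}; U {3,4,5,6}->{3,4}; X {3,4,6,7}->{6,7}
Constraint 2 (Y < U) on D(Y)={3,4,5,6} D(U)={3,4}: Y {3,4,5,6}->{3}; U {3,4}->{4}
Constraint 3 (W != U) on D(W)={3,4} D(U)={4}: W {3,4}->{3}
So after all 3 constraints: D(X) = {6,7}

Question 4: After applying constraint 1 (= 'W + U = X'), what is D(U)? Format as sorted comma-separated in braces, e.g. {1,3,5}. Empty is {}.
Constraint 1 (W + U = X) on D(W)={3,4,6} D(U)={3,4,5,6} D(X)={3,4,6,7}: W {3,4,6}->{3,4}; U {3,4,5,6}->{3,4}; X {3,4,6,7}->{6,7}
So after constraint 1: D(U) = {3,4}

Answer: {3,4}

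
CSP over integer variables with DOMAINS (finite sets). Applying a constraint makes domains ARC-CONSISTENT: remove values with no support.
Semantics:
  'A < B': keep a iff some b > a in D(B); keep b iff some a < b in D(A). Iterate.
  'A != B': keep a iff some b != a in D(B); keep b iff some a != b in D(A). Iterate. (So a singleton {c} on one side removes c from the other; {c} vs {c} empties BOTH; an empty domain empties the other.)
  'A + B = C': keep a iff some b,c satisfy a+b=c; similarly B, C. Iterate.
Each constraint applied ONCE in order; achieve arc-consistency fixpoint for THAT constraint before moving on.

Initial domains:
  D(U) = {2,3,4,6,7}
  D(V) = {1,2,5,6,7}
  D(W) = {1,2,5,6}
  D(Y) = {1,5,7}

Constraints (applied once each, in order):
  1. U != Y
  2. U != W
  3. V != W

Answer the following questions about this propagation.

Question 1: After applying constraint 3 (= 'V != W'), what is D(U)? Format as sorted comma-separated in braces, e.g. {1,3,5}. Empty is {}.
Constraint 1 (U != Y) on D(U)={2,3,4,6,7} D(Y)={1,5,7}: no change
Constraint 2 (U != W) on D(U)={2,3,4,6,7} D(W)={1,2,5,6}: no change
Constraint 3 (V != W) on D(V)={1,2,5,6,7} D(W)={1,2,5,6}: no change
So after constraint 3: D(U) = {2,3,4,6,7}

Answer: {2,3,4,6,7}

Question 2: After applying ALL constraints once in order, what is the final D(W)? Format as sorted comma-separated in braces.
Answer: {1,2,5,6}

Derivation:
Constraint 1 (U != Y) on D(U)={2,3,4,6,7} D(Y)={1,5,7}: no change
Constraint 2 (U != W) on D(U)={2,3,4,6,7} D(W)={1,2,5,6}: no change
Constraint 3 (V != W) on D(V)={1,2,5,6,7} D(W)={1,2,5,6}: no change
So after all 3 constraints: D(W) = {1,2,5,6}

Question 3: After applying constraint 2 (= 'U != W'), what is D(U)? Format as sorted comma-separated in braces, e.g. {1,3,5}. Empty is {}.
Answer: {2,3,4,6,7}

Derivation:
Constraint 1 (U != Y) on D(U)={2,3,4,6,7} D(Y)={1,5,7}: no change
Constraint 2 (U != W) on D(U)={2,3,4,6,7} D(W)={1,2,5,6}: no change
So after constraint 2: D(U) = {2,3,4,6,7}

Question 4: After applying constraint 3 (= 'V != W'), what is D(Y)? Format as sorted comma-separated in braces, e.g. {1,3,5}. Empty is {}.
Constraint 1 (U != Y) on D(U)={2,3,4,6,7} D(Y)={1,5,7}: no change
Constraint 2 (U != W) on D(U)={2,3,4,6,7} D(W)={1,2,5,6}: no change
Constraint 3 (V != W) on D(V)={1,2,5,6,7} D(W)={1,2,5,6}: no change
So after constraint 3: D(Y) = {1,5,7}

Answer: {1,5,7}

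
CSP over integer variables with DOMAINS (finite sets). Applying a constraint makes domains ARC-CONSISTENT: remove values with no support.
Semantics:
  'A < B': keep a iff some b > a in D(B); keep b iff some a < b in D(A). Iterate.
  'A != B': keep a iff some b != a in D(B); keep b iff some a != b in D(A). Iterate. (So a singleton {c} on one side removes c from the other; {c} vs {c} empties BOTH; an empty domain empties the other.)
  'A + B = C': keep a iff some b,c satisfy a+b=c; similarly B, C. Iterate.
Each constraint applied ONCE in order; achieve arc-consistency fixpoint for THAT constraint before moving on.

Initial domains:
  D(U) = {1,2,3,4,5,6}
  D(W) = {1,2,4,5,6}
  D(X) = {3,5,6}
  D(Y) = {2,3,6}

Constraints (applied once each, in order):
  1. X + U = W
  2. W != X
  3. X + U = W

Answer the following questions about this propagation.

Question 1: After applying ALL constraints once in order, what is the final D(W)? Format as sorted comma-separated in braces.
Answer: {4,5,6}

Derivation:
Constraint 1 (X + U = W) on D(X)={3,5,6} D(U)={1,2,3,4,5,6} D(W)={1,2,4,5,6}: X {3,5,6}->{3,5}; U {1,2,3,4,5,6}->{1,2,3}; W {1,2,4,5,6}->{4,5,6}
Constraint 2 (W != X) on D(W)={4,5,6} D(X)={3,5}: no change
Constraint 3 (X + U = W) on D(X)={3,5} D(U)={1,2,3} D(W)={4,5,6}: no change
So after all 3 constraints: D(W) = {4,5,6}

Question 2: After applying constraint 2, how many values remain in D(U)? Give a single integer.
Answer: 3

Derivation:
Constraint 1 (X + U = W) on D(X)={3,5,6} D(U)={1,2,3,4,5,6} D(W)={1,2,4,5,6}: X {3,5,6}->{3,5}; U {1,2,3,4,5,6}->{1,2,3}; W {1,2,4,5,6}->{4,5,6}
Constraint 2 (W != X) on D(W)={4,5,6} D(X)={3,5}: no change
So after constraint 2: D(U)={1,2,3}, size = 3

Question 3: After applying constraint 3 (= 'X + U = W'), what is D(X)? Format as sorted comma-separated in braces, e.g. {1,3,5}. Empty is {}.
Constraint 1 (X + U = W) on D(X)={3,5,6} D(U)={1,2,3,4,5,6} D(W)={1,2,4,5,6}: X {3,5,6}->{3,5}; U {1,2,3,4,5,6}->{1,2,3}; W {1,2,4,5,6}->{4,5,6}
Constraint 2 (W != X) on D(W)={4,5,6} D(X)={3,5}: no change
Constraint 3 (X + U = W) on D(X)={3,5} D(U)={1,2,3} D(W)={4,5,6}: no change
So after constraint 3: D(X) = {3,5}

Answer: {3,5}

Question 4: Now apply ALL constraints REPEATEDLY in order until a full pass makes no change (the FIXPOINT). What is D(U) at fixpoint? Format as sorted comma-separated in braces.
pass 0 (initial): D(U)={1,2,3,4,5,6}
pass 1: U {1,2,3,4,5,6}->{1,2,3}; W {1,2,4,5,6}->{4,5,6}; X {3,5,6}->{3,5}
pass 2: no change
Fixpoint after 2 passes: D(U) = {1,2,3}

Answer: {1,2,3}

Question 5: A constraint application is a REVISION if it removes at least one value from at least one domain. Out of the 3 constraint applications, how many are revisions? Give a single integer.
Answer: 1

Derivation:
Constraint 1 (X + U = W) on D(X)={3,5,6} D(U)={1,2,3,4,5,6} D(W)={1,2,4,5,6}: X {3,5,6}->{3,5}; U {1,2,3,4,5,6}->{1,2,3}; W {1,2,4,5,6}->{4,5,6} => REVISION
Constraint 2 (W != X) on D(W)={4,5,6} D(X)={3,5}: no change => not a revision
Constraint 3 (X + U = W) on D(X)={3,5} D(U)={1,2,3} D(W)={4,5,6}: no change => not a revision
Total revisions = 1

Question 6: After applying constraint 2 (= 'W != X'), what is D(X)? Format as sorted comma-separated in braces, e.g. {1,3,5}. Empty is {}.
Constraint 1 (X + U = W) on D(X)={3,5,6} D(U)={1,2,3,4,5,6} D(W)={1,2,4,5,6}: X {3,5,6}->{3,5}; U {1,2,3,4,5,6}->{1,2,3}; W {1,2,4,5,6}->{4,5,6}
Constraint 2 (W != X) on D(W)={4,5,6} D(X)={3,5}: no change
So after constraint 2: D(X) = {3,5}

Answer: {3,5}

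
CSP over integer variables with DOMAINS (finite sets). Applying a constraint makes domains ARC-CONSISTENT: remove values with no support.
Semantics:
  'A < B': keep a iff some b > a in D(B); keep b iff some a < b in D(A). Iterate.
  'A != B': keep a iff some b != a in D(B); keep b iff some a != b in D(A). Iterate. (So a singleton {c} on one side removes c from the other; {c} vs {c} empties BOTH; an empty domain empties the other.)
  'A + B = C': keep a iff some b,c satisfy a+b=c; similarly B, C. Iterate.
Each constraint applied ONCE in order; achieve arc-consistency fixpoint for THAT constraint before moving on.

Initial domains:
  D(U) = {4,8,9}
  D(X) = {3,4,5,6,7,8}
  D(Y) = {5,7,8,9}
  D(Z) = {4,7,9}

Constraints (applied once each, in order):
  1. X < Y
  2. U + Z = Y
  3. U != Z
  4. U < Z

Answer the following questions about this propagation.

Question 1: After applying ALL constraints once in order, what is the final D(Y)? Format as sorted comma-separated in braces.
Constraint 1 (X < Y) on D(X)={3,4,5,6,7,8} D(Y)={5,7,8,9}: no change
Constraint 2 (U + Z = Y) on D(U)={4,8,9} D(Z)={4,7,9} D(Y)={5,7,8,9}: U {4,8,9}->{4}; Z {4,7,9}->{4}; Y {5,7,8,9}->{8}
Constraint 3 (U != Z) on D(U)={4} D(Z)={4}: U {4}->{}; Z {4}->{}
Constraint 4 (U < Z) on D(U)={} D(Z)={}: no change
So after all 4 constraints: D(Y) = {8}

Answer: {8}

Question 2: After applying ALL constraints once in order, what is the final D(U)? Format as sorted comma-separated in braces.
Constraint 1 (X < Y) on D(X)={3,4,5,6,7,8} D(Y)={5,7,8,9}: no change
Constraint 2 (U + Z = Y) on D(U)={4,8,9} D(Z)={4,7,9} D(Y)={5,7,8,9}: U {4,8,9}->{4}; Z {4,7,9}->{4}; Y {5,7,8,9}->{8}
Constraint 3 (U != Z) on D(U)={4} D(Z)={4}: U {4}->{}; Z {4}->{}
Constraint 4 (U < Z) on D(U)={} D(Z)={}: no change
So after all 4 constraints: D(U) = {}

Answer: {}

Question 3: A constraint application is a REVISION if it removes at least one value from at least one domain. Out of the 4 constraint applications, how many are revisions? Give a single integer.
Constraint 1 (X < Y) on D(X)={3,4,5,6,7,8} D(Y)={5,7,8,9}: no change => not a revision
Constraint 2 (U + Z = Y) on D(U)={4,8,9} D(Z)={4,7,9} D(Y)={5,7,8,9}: U {4,8,9}->{4}; Z {4,7,9}->{4}; Y {5,7,8,9}->{8} => REVISION
Constraint 3 (U != Z) on D(U)={4} D(Z)={4}: U {4}->{}; Z {4}->{} => REVISION
Constraint 4 (U < Z) on D(U)={} D(Z)={}: no change => not a revision
Total revisions = 2

Answer: 2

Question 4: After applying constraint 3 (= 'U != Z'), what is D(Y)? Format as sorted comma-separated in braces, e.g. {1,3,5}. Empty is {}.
Answer: {8}

Derivation:
Constraint 1 (X < Y) on D(X)={3,4,5,6,7,8} D(Y)={5,7,8,9}: no change
Constraint 2 (U + Z = Y) on D(U)={4,8,9} D(Z)={4,7,9} D(Y)={5,7,8,9}: U {4,8,9}->{4}; Z {4,7,9}->{4}; Y {5,7,8,9}->{8}
Constraint 3 (U != Z) on D(U)={4} D(Z)={4}: U {4}->{}; Z {4}->{}
So after constraint 3: D(Y) = {8}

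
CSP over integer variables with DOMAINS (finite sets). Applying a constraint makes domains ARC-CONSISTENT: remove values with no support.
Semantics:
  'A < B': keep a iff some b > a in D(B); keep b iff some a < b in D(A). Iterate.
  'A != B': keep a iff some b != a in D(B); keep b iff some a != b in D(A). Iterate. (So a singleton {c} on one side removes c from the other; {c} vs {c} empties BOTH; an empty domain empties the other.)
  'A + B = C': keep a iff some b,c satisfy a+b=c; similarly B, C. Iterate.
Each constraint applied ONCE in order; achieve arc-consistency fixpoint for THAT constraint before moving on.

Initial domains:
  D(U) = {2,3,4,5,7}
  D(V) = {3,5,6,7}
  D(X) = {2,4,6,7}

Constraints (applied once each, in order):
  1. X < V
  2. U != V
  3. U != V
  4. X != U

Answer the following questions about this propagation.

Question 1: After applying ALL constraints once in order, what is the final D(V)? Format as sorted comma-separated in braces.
Constraint 1 (X < V) on D(X)={2,4,6,7} D(V)={3,5,6,7}: X {2,4,6,7}->{2,4,6}
Constraint 2 (U != V) on D(U)={2,3,4,5,7} D(V)={3,5,6,7}: no change
Constraint 3 (U != V) on D(U)={2,3,4,5,7} D(V)={3,5,6,7}: no change
Constraint 4 (X != U) on D(X)={2,4,6} D(U)={2,3,4,5,7}: no change
So after all 4 constraints: D(V) = {3,5,6,7}

Answer: {3,5,6,7}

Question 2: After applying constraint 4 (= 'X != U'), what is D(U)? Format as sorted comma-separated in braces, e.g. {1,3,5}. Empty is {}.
Answer: {2,3,4,5,7}

Derivation:
Constraint 1 (X < V) on D(X)={2,4,6,7} D(V)={3,5,6,7}: X {2,4,6,7}->{2,4,6}
Constraint 2 (U != V) on D(U)={2,3,4,5,7} D(V)={3,5,6,7}: no change
Constraint 3 (U != V) on D(U)={2,3,4,5,7} D(V)={3,5,6,7}: no change
Constraint 4 (X != U) on D(X)={2,4,6} D(U)={2,3,4,5,7}: no change
So after constraint 4: D(U) = {2,3,4,5,7}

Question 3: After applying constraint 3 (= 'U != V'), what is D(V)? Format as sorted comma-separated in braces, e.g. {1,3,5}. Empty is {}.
Constraint 1 (X < V) on D(X)={2,4,6,7} D(V)={3,5,6,7}: X {2,4,6,7}->{2,4,6}
Constraint 2 (U != V) on D(U)={2,3,4,5,7} D(V)={3,5,6,7}: no change
Constraint 3 (U != V) on D(U)={2,3,4,5,7} D(V)={3,5,6,7}: no change
So after constraint 3: D(V) = {3,5,6,7}

Answer: {3,5,6,7}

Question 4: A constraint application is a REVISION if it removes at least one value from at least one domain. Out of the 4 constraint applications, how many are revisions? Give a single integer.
Answer: 1

Derivation:
Constraint 1 (X < V) on D(X)={2,4,6,7} D(V)={3,5,6,7}: X {2,4,6,7}->{2,4,6} => REVISION
Constraint 2 (U != V) on D(U)={2,3,4,5,7} D(V)={3,5,6,7}: no change => not a revision
Constraint 3 (U != V) on D(U)={2,3,4,5,7} D(V)={3,5,6,7}: no change => not a revision
Constraint 4 (X != U) on D(X)={2,4,6} D(U)={2,3,4,5,7}: no change => not a revision
Total revisions = 1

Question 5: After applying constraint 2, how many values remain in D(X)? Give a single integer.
Constraint 1 (X < V) on D(X)={2,4,6,7} D(V)={3,5,6,7}: X {2,4,6,7}->{2,4,6}
Constraint 2 (U != V) on D(U)={2,3,4,5,7} D(V)={3,5,6,7}: no change
So after constraint 2: D(X)={2,4,6}, size = 3

Answer: 3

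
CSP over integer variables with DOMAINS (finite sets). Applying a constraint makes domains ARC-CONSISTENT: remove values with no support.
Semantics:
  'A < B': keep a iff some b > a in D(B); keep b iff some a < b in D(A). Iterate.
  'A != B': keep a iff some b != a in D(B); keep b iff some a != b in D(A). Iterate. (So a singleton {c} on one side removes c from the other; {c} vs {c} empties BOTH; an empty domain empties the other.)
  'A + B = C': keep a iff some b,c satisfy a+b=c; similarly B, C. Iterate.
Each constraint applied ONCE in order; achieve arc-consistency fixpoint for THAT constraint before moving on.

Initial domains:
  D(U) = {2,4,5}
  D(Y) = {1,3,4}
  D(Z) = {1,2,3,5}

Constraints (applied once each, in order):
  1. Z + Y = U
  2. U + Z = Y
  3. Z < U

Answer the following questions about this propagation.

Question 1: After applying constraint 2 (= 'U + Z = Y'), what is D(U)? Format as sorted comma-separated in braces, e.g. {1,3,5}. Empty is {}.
Constraint 1 (Z + Y = U) on D(Z)={1,2,3,5} D(Y)={1,3,4} D(U)={2,4,5}: Z {1,2,3,5}->{1,2,3}
Constraint 2 (U + Z = Y) on D(U)={2,4,5} D(Z)={1,2,3} D(Y)={1,3,4}: U {2,4,5}->{2}; Z {1,2,3}->{1,2}; Y {1,3,4}->{3,4}
So after constraint 2: D(U) = {2}

Answer: {2}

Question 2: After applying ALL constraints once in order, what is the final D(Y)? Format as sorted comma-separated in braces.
Constraint 1 (Z + Y = U) on D(Z)={1,2,3,5} D(Y)={1,3,4} D(U)={2,4,5}: Z {1,2,3,5}->{1,2,3}
Constraint 2 (U + Z = Y) on D(U)={2,4,5} D(Z)={1,2,3} D(Y)={1,3,4}: U {2,4,5}->{2}; Z {1,2,3}->{1,2}; Y {1,3,4}->{3,4}
Constraint 3 (Z < U) on D(Z)={1,2} D(U)={2}: Z {1,2}->{1}
So after all 3 constraints: D(Y) = {3,4}

Answer: {3,4}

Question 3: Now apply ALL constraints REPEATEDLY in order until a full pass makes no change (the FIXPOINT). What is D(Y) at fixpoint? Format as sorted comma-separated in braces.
pass 0 (initial): D(Y)={1,3,4}
pass 1: U {2,4,5}->{2}; Y {1,3,4}->{3,4}; Z {1,2,3,5}->{1}
pass 2: U {2}->{}; Y {3,4}->{}; Z {1}->{}
pass 3: no change
Fixpoint after 3 passes: D(Y) = {}

Answer: {}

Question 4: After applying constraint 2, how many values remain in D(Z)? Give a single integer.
Constraint 1 (Z + Y = U) on D(Z)={1,2,3,5} D(Y)={1,3,4} D(U)={2,4,5}: Z {1,2,3,5}->{1,2,3}
Constraint 2 (U + Z = Y) on D(U)={2,4,5} D(Z)={1,2,3} D(Y)={1,3,4}: U {2,4,5}->{2}; Z {1,2,3}->{1,2}; Y {1,3,4}->{3,4}
So after constraint 2: D(Z)={1,2}, size = 2

Answer: 2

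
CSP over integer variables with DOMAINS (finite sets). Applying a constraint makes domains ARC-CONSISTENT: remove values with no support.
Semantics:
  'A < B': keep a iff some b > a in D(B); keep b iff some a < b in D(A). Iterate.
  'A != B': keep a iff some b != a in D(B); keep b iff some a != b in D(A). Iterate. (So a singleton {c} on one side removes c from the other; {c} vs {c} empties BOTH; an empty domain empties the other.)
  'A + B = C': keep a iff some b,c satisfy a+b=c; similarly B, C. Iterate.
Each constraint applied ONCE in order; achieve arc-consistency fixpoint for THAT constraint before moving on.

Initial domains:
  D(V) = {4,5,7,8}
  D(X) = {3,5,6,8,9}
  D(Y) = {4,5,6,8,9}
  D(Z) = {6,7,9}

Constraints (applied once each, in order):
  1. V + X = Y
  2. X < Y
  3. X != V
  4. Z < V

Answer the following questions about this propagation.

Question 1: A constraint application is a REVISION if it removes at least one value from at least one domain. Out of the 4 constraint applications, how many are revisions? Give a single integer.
Constraint 1 (V + X = Y) on D(V)={4,5,7,8} D(X)={3,5,6,8,9} D(Y)={4,5,6,8,9}: V {4,5,7,8}->{4,5}; X {3,5,6,8,9}->{3,5}; Y {4,5,6,8,9}->{8,9} => REVISION
Constraint 2 (X < Y) on D(X)={3,5} D(Y)={8,9}: no change => not a revision
Constraint 3 (X != V) on D(X)={3,5} D(V)={4,5}: no change => not a revision
Constraint 4 (Z < V) on D(Z)={6,7,9} D(V)={4,5}: Z {6,7,9}->{}; V {4,5}->{} => REVISION
Total revisions = 2

Answer: 2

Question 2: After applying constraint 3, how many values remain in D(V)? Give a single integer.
Constraint 1 (V + X = Y) on D(V)={4,5,7,8} D(X)={3,5,6,8,9} D(Y)={4,5,6,8,9}: V {4,5,7,8}->{4,5}; X {3,5,6,8,9}->{3,5}; Y {4,5,6,8,9}->{8,9}
Constraint 2 (X < Y) on D(X)={3,5} D(Y)={8,9}: no change
Constraint 3 (X != V) on D(X)={3,5} D(V)={4,5}: no change
So after constraint 3: D(V)={4,5}, size = 2

Answer: 2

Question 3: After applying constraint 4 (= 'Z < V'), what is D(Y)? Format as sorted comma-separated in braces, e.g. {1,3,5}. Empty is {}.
Constraint 1 (V + X = Y) on D(V)={4,5,7,8} D(X)={3,5,6,8,9} D(Y)={4,5,6,8,9}: V {4,5,7,8}->{4,5}; X {3,5,6,8,9}->{3,5}; Y {4,5,6,8,9}->{8,9}
Constraint 2 (X < Y) on D(X)={3,5} D(Y)={8,9}: no change
Constraint 3 (X != V) on D(X)={3,5} D(V)={4,5}: no change
Constraint 4 (Z < V) on D(Z)={6,7,9} D(V)={4,5}: Z {6,7,9}->{}; V {4,5}->{}
So after constraint 4: D(Y) = {8,9}

Answer: {8,9}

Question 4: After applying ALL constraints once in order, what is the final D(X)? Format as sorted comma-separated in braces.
Answer: {3,5}

Derivation:
Constraint 1 (V + X = Y) on D(V)={4,5,7,8} D(X)={3,5,6,8,9} D(Y)={4,5,6,8,9}: V {4,5,7,8}->{4,5}; X {3,5,6,8,9}->{3,5}; Y {4,5,6,8,9}->{8,9}
Constraint 2 (X < Y) on D(X)={3,5} D(Y)={8,9}: no change
Constraint 3 (X != V) on D(X)={3,5} D(V)={4,5}: no change
Constraint 4 (Z < V) on D(Z)={6,7,9} D(V)={4,5}: Z {6,7,9}->{}; V {4,5}->{}
So after all 4 constraints: D(X) = {3,5}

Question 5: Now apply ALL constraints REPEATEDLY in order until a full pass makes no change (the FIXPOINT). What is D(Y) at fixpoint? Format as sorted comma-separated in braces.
Answer: {}

Derivation:
pass 0 (initial): D(Y)={4,5,6,8,9}
pass 1: V {4,5,7,8}->{}; X {3,5,6,8,9}->{3,5}; Y {4,5,6,8,9}->{8,9}; Z {6,7,9}->{}
pass 2: X {3,5}->{}; Y {8,9}->{}
pass 3: no change
Fixpoint after 3 passes: D(Y) = {}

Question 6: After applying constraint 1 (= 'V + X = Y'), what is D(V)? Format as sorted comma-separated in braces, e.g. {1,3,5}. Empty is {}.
Answer: {4,5}

Derivation:
Constraint 1 (V + X = Y) on D(V)={4,5,7,8} D(X)={3,5,6,8,9} D(Y)={4,5,6,8,9}: V {4,5,7,8}->{4,5}; X {3,5,6,8,9}->{3,5}; Y {4,5,6,8,9}->{8,9}
So after constraint 1: D(V) = {4,5}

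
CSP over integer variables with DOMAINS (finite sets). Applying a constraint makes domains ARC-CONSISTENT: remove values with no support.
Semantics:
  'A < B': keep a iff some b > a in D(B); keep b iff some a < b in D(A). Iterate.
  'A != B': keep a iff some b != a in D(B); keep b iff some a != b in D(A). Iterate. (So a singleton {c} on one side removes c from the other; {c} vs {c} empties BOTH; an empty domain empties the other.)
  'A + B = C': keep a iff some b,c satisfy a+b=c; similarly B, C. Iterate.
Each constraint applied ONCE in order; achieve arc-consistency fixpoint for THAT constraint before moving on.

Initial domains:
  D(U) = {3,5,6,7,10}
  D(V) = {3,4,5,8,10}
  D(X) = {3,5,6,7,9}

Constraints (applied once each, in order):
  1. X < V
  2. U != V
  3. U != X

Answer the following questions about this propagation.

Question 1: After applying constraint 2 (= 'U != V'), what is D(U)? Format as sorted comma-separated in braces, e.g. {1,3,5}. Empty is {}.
Constraint 1 (X < V) on D(X)={3,5,6,7,9} D(V)={3,4,5,8,10}: V {3,4,5,8,10}->{4,5,8,10}
Constraint 2 (U != V) on D(U)={3,5,6,7,10} D(V)={4,5,8,10}: no change
So after constraint 2: D(U) = {3,5,6,7,10}

Answer: {3,5,6,7,10}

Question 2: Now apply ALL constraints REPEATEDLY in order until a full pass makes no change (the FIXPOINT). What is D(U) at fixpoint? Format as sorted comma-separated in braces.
Answer: {3,5,6,7,10}

Derivation:
pass 0 (initial): D(U)={3,5,6,7,10}
pass 1: V {3,4,5,8,10}->{4,5,8,10}
pass 2: no change
Fixpoint after 2 passes: D(U) = {3,5,6,7,10}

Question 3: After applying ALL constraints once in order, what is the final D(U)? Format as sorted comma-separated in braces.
Answer: {3,5,6,7,10}

Derivation:
Constraint 1 (X < V) on D(X)={3,5,6,7,9} D(V)={3,4,5,8,10}: V {3,4,5,8,10}->{4,5,8,10}
Constraint 2 (U != V) on D(U)={3,5,6,7,10} D(V)={4,5,8,10}: no change
Constraint 3 (U != X) on D(U)={3,5,6,7,10} D(X)={3,5,6,7,9}: no change
So after all 3 constraints: D(U) = {3,5,6,7,10}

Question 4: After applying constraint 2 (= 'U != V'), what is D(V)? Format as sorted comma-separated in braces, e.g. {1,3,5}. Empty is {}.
Constraint 1 (X < V) on D(X)={3,5,6,7,9} D(V)={3,4,5,8,10}: V {3,4,5,8,10}->{4,5,8,10}
Constraint 2 (U != V) on D(U)={3,5,6,7,10} D(V)={4,5,8,10}: no change
So after constraint 2: D(V) = {4,5,8,10}

Answer: {4,5,8,10}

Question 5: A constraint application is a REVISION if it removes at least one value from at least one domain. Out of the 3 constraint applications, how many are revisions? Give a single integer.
Answer: 1

Derivation:
Constraint 1 (X < V) on D(X)={3,5,6,7,9} D(V)={3,4,5,8,10}: V {3,4,5,8,10}->{4,5,8,10} => REVISION
Constraint 2 (U != V) on D(U)={3,5,6,7,10} D(V)={4,5,8,10}: no change => not a revision
Constraint 3 (U != X) on D(U)={3,5,6,7,10} D(X)={3,5,6,7,9}: no change => not a revision
Total revisions = 1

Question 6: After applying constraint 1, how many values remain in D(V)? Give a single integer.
Constraint 1 (X < V) on D(X)={3,5,6,7,9} D(V)={3,4,5,8,10}: V {3,4,5,8,10}->{4,5,8,10}
So after constraint 1: D(V)={4,5,8,10}, size = 4

Answer: 4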